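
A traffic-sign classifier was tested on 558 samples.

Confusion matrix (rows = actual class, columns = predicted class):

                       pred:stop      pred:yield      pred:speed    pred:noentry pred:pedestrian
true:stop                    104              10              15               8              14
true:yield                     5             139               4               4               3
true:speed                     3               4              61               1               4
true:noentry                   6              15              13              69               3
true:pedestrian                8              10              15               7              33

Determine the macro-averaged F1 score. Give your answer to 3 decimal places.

Per-class F1 score (2·TP/(2·TP+FP+FN)):
  stop: TP=104, FP=5+3+6+8=22, FN=10+15+8+14=47 → 208/277 = 0.7509
  yield: TP=139, FP=10+4+15+10=39, FN=5+4+4+3=16 → 278/333 = 0.8348
  speed: TP=61, FP=15+4+13+15=47, FN=3+4+1+4=12 → 122/181 = 0.6740
  noentry: TP=69, FP=8+4+1+7=20, FN=6+15+13+3=37 → 138/195 = 0.7077
  pedestrian: TP=33, FP=14+3+4+3=24, FN=8+10+15+7=40 → 66/130 = 0.5077
Macro-F1 score = mean = (0.7509 + 0.8348 + 0.6740 + 0.7077 + 0.5077) / 5 = 0.695

0.695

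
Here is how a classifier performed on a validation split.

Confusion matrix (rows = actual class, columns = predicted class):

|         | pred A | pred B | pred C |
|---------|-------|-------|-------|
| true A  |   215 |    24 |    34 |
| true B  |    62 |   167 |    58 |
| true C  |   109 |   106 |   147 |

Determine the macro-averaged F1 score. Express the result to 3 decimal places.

0.571

Per-class F1 score (2·TP/(2·TP+FP+FN)):
  A: TP=215, FP=62+109=171, FN=24+34=58 → 430/659 = 0.6525
  B: TP=167, FP=24+106=130, FN=62+58=120 → 334/584 = 0.5719
  C: TP=147, FP=34+58=92, FN=109+106=215 → 294/601 = 0.4892
Macro-F1 score = mean = (0.6525 + 0.5719 + 0.4892) / 3 = 0.571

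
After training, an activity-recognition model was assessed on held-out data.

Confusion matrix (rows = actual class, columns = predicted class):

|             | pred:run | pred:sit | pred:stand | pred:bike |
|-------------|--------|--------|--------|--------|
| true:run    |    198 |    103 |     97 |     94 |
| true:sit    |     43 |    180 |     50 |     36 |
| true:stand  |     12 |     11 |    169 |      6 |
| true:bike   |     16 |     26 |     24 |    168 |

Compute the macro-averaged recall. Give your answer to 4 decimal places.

Per-class recall (TP/(TP+FN)):
  run: TP=198, FN=103+97+94=294 → 198/492 = 0.40244
  sit: TP=180, FN=43+50+36=129 → 180/309 = 0.58252
  stand: TP=169, FN=12+11+6=29 → 169/198 = 0.85354
  bike: TP=168, FN=16+26+24=66 → 168/234 = 0.71795
Macro-recall = mean = (0.40244 + 0.58252 + 0.85354 + 0.71795) / 4 = 0.6391

0.6391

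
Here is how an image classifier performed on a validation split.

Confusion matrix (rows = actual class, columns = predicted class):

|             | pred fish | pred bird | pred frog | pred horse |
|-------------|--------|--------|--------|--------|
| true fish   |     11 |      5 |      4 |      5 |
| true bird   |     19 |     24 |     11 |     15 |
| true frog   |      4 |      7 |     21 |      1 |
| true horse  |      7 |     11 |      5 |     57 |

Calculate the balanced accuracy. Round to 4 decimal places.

Balanced accuracy = mean of per-class recall.
  fish: recall = 11/25 = 0.44000
  bird: recall = 24/69 = 0.34783
  frog: recall = 21/33 = 0.63636
  horse: recall = 57/80 = 0.71250
Mean = (0.44000 + 0.34783 + 0.63636 + 0.71250) / 4 = 0.5342

0.5342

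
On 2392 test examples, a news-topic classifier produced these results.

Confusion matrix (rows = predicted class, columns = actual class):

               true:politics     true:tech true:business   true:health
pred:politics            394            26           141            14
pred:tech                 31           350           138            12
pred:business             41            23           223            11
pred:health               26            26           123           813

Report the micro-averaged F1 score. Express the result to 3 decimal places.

0.744

Micro-averaging pools counts across classes: ΣTP=1780, ΣFP=612, ΣFN=612.
Micro-F1 score = 2·TP/(2·TP+FP+FN) on pooled counts = 0.744 (equals overall accuracy in single-label multiclass).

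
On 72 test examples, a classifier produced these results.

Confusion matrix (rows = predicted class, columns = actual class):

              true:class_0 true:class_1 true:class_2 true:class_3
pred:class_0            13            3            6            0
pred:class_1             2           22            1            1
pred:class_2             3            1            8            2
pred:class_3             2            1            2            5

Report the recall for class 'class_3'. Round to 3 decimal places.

0.625

One-vs-rest for 'class_3': TP = diagonal; FP = other classes predicted 'class_3'; FN = 'class_3' predicted as other.
recall = TP/(TP+FN).
class_3: TP=5, FN=0+1+2=3 → 5/8 = 0.6250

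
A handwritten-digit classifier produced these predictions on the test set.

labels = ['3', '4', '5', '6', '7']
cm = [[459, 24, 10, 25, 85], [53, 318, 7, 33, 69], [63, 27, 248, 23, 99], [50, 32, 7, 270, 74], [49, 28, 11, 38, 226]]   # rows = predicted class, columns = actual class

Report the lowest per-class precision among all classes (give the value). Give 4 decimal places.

0.5391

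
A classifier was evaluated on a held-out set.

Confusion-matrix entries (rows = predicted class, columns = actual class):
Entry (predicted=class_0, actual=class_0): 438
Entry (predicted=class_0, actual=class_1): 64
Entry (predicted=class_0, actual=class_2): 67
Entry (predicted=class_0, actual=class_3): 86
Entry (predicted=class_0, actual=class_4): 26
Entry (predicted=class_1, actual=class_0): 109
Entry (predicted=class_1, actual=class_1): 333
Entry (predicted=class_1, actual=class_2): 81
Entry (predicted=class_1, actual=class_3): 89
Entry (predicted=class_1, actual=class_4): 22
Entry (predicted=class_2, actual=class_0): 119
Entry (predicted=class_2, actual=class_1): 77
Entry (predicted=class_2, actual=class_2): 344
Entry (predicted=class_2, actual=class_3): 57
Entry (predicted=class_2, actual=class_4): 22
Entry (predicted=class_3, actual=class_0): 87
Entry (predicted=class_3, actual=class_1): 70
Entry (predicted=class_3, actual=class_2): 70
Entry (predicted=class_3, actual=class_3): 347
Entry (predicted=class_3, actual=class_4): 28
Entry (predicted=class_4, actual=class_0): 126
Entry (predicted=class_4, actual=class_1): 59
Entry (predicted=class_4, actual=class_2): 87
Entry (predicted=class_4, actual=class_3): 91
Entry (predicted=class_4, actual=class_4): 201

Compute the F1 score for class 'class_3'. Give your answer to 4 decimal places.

0.5456

Treat 'class_3' as positive and all other classes as negative.
F1 score = 2·TP/(2·TP+FP+FN).
class_3: TP=347, FP=87+70+70+28=255, FN=86+89+57+91=323 → 694/1272 = 0.54560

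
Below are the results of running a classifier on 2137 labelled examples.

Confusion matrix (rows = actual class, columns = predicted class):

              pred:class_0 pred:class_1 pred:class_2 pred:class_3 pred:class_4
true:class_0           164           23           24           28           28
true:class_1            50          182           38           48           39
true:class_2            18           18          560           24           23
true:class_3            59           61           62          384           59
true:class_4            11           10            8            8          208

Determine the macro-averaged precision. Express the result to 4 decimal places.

0.6669

Per-class precision (TP/(TP+FP)):
  class_0: TP=164, FP=50+18+59+11=138 → 164/302 = 0.54305
  class_1: TP=182, FP=23+18+61+10=112 → 182/294 = 0.61905
  class_2: TP=560, FP=24+38+62+8=132 → 560/692 = 0.80925
  class_3: TP=384, FP=28+48+24+8=108 → 384/492 = 0.78049
  class_4: TP=208, FP=28+39+23+59=149 → 208/357 = 0.58263
Macro-precision = mean = (0.54305 + 0.61905 + 0.80925 + 0.78049 + 0.58263) / 5 = 0.6669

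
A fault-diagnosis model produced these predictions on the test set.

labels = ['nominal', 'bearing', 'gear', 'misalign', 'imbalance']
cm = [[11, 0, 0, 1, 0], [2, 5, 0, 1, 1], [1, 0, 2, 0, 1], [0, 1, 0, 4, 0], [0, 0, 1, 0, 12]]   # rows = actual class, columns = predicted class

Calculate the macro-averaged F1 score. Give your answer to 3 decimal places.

Per-class F1 score (2·TP/(2·TP+FP+FN)):
  nominal: TP=11, FP=2+1+0+0=3, FN=0+0+1+0=1 → 22/26 = 0.8462
  bearing: TP=5, FP=0+0+1+0=1, FN=2+0+1+1=4 → 10/15 = 0.6667
  gear: TP=2, FP=0+0+0+1=1, FN=1+0+0+1=2 → 4/7 = 0.5714
  misalign: TP=4, FP=1+1+0+0=2, FN=0+1+0+0=1 → 8/11 = 0.7273
  imbalance: TP=12, FP=0+1+1+0=2, FN=0+0+1+0=1 → 24/27 = 0.8889
Macro-F1 score = mean = (0.8462 + 0.6667 + 0.5714 + 0.7273 + 0.8889) / 5 = 0.740

0.740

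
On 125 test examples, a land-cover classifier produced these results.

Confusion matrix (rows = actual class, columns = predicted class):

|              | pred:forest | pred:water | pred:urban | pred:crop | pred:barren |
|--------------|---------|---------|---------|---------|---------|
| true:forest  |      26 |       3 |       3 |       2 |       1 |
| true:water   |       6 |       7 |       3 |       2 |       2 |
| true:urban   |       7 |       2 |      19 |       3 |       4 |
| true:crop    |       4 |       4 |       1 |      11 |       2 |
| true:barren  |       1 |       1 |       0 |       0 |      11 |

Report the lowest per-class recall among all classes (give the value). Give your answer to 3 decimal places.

Per-class recall (TP/(TP+FN)):
  forest: TP=26, FN=3+3+2+1=9 → 26/35 = 0.7429
  water: TP=7, FN=6+3+2+2=13 → 7/20 = 0.3500
  urban: TP=19, FN=7+2+3+4=16 → 19/35 = 0.5429
  crop: TP=11, FN=4+4+1+2=11 → 11/22 = 0.5000
  barren: TP=11, FN=1+1+0+0=2 → 11/13 = 0.8462
Lowest is class 'water' with recall = 0.350.

0.350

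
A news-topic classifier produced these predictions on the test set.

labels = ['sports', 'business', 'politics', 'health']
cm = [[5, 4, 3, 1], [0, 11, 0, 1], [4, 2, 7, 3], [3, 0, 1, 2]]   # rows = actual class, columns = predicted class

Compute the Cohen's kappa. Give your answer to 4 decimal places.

Observed agreement pₒ = trace/N = 25/47 = 0.53191
Expected agreement pₑ = Σ (rowᵢ·colᵢ)/N² = (13·12 + 12·17 + 16·11 + 6·7)/47² = 0.26166
κ = (pₒ − pₑ)/(1 − pₑ) = (0.53191 − 0.26166)/(1 − 0.26166) = 0.3660

0.3660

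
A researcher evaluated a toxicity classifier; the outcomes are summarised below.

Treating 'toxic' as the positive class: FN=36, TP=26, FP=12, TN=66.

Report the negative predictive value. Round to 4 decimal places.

0.6471

NPV = TN/(TN+FN) = 66/(66+36) = 0.6471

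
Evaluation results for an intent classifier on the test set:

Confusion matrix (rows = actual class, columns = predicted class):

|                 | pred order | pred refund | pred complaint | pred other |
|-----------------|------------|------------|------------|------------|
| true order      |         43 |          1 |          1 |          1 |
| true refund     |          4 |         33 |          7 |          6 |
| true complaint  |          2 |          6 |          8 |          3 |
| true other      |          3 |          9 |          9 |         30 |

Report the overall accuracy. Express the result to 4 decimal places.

Accuracy = trace / total = (43+33+8+30=114) / 166 = 114/166 = 0.6867

0.6867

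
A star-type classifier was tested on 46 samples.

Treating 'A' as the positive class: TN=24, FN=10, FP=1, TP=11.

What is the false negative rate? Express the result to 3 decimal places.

0.476

FNR = FN/(FN+TP) = 10/(10+11) = 0.476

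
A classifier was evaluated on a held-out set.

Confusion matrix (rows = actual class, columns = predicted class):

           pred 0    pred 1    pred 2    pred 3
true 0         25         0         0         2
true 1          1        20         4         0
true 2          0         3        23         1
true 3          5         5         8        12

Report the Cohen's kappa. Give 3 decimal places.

Observed agreement pₒ = trace/N = 80/109 = 0.7339
Expected agreement pₑ = Σ (rowᵢ·colᵢ)/N² = (27·31 + 25·28 + 27·35 + 30·15)/109² = 0.2468
κ = (pₒ − pₑ)/(1 − pₑ) = (0.7339 − 0.2468)/(1 − 0.2468) = 0.647

0.647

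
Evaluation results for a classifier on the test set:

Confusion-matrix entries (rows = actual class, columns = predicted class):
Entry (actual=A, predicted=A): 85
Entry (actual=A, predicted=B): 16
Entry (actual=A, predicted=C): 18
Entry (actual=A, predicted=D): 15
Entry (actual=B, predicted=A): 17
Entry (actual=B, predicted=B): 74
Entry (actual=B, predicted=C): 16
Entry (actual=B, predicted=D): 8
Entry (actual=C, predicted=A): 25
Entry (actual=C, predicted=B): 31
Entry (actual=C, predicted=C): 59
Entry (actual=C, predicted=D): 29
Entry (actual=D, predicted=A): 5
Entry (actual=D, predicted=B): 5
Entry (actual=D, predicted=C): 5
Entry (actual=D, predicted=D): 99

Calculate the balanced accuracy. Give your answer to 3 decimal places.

0.639

Balanced accuracy = mean of per-class recall.
  A: recall = 85/134 = 0.6343
  B: recall = 74/115 = 0.6435
  C: recall = 59/144 = 0.4097
  D: recall = 99/114 = 0.8684
Mean = (0.6343 + 0.6435 + 0.4097 + 0.8684) / 4 = 0.639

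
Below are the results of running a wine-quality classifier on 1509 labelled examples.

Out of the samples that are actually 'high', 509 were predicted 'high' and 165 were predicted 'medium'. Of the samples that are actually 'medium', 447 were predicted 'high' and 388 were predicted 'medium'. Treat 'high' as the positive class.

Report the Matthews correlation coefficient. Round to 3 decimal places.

0.227

MCC = (TP·TN − FP·FN) / √((TP+FP)(TP+FN)(TN+FP)(TN+FN))
Numerator = 509·388 − 447·165 = 123737
Denominator = √(956·674·835·553) = √297529063720 = 545462.2477
MCC = 123737 / 545462.2477 = 0.227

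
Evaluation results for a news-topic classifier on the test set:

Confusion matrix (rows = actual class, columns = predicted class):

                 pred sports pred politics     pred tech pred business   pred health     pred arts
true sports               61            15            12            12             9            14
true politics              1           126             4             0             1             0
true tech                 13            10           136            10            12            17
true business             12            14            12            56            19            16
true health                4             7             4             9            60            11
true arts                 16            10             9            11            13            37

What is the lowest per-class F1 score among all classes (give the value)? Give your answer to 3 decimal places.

Per-class F1 score (2·TP/(2·TP+FP+FN)):
  sports: TP=61, FP=1+13+12+4+16=46, FN=15+12+12+9+14=62 → 122/230 = 0.5304
  politics: TP=126, FP=15+10+14+7+10=56, FN=1+4+0+1+0=6 → 252/314 = 0.8025
  tech: TP=136, FP=12+4+12+4+9=41, FN=13+10+10+12+17=62 → 272/375 = 0.7253
  business: TP=56, FP=12+0+10+9+11=42, FN=12+14+12+19+16=73 → 112/227 = 0.4934
  health: TP=60, FP=9+1+12+19+13=54, FN=4+7+4+9+11=35 → 120/209 = 0.5742
  arts: TP=37, FP=14+0+17+16+11=58, FN=16+10+9+11+13=59 → 74/191 = 0.3874
Lowest is class 'arts' with F1 score = 0.387.

0.387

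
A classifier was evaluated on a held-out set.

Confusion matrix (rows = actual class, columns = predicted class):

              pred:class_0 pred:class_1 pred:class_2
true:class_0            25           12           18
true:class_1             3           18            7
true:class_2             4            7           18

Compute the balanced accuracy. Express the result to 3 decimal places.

0.573

Balanced accuracy = mean of per-class recall.
  class_0: recall = 25/55 = 0.4545
  class_1: recall = 18/28 = 0.6429
  class_2: recall = 18/29 = 0.6207
Mean = (0.4545 + 0.6429 + 0.6207) / 3 = 0.573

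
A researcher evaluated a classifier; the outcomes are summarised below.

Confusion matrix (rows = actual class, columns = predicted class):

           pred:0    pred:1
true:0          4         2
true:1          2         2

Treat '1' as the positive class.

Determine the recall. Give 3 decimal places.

0.500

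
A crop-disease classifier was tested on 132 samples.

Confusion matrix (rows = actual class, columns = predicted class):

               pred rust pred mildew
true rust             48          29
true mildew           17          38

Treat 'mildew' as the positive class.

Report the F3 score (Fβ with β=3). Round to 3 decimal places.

Fβ = (1+β²)·TP / ((1+β²)·TP + β²·FN + FP), with β²=9
= 10·38 / (10·38 + 9·17 + 29) = 0.676

0.676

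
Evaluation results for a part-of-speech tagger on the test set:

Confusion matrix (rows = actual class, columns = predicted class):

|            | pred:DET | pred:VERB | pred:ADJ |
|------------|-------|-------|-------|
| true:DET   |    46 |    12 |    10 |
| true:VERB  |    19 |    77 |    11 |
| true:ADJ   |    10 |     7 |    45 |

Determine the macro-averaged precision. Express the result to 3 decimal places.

0.699

Per-class precision (TP/(TP+FP)):
  DET: TP=46, FP=19+10=29 → 46/75 = 0.6133
  VERB: TP=77, FP=12+7=19 → 77/96 = 0.8021
  ADJ: TP=45, FP=10+11=21 → 45/66 = 0.6818
Macro-precision = mean = (0.6133 + 0.8021 + 0.6818) / 3 = 0.699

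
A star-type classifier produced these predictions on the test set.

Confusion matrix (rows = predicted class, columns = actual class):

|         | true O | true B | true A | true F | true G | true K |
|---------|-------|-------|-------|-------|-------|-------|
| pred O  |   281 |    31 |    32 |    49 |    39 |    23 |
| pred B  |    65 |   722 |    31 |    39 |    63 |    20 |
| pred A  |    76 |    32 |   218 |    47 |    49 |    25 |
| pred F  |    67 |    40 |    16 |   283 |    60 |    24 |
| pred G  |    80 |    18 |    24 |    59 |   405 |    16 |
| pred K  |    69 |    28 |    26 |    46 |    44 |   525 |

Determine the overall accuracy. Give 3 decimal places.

0.663

Accuracy = trace / total = (281+722+218+283+405+525=2434) / 3672 = 2434/3672 = 0.663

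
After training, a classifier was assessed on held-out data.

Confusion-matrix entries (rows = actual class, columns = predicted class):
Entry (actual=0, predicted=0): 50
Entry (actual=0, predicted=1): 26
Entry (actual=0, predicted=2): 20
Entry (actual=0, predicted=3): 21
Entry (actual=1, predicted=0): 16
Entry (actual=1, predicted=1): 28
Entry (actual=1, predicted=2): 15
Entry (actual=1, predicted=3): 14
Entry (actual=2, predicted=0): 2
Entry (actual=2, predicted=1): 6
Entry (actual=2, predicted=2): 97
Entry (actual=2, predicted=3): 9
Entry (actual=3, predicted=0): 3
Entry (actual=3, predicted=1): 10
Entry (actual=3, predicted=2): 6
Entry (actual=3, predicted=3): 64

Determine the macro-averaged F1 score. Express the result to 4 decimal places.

0.5909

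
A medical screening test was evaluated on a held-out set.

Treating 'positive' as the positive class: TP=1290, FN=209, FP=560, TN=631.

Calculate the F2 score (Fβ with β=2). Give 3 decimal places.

Fβ = (1+β²)·TP / ((1+β²)·TP + β²·FN + FP), with β²=4
= 5·1290 / (5·1290 + 4·209 + 560) = 0.822

0.822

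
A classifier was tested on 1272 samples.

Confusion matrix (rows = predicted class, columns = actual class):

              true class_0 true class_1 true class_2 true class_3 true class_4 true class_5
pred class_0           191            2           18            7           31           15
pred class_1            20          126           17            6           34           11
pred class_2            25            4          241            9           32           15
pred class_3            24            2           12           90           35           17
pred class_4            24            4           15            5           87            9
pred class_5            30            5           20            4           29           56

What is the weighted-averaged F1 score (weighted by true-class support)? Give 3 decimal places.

0.615

Per-class F1 score (2·TP/(2·TP+FP+FN)):
  class_0: TP=191, FP=2+18+7+31+15=73, FN=20+25+24+24+30=123 → 382/578 = 0.6609
  class_1: TP=126, FP=20+17+6+34+11=88, FN=2+4+2+4+5=17 → 252/357 = 0.7059
  class_2: TP=241, FP=25+4+9+32+15=85, FN=18+17+12+15+20=82 → 482/649 = 0.7427
  class_3: TP=90, FP=24+2+12+35+17=90, FN=7+6+9+5+4=31 → 180/301 = 0.5980
  class_4: TP=87, FP=24+4+15+5+9=57, FN=31+34+32+35+29=161 → 174/392 = 0.4439
  class_5: TP=56, FP=30+5+20+4+29=88, FN=15+11+15+17+9=67 → 112/267 = 0.4195
Weighted-F1 score = Σ (supportᵢ/N)·F1 scoreᵢ with N=1272: (314/1272)·0.6609 + (143/1272)·0.7059 + (323/1272)·0.7427 + (121/1272)·0.5980 + (248/1272)·0.4439 + (123/1272)·0.4195 = 0.615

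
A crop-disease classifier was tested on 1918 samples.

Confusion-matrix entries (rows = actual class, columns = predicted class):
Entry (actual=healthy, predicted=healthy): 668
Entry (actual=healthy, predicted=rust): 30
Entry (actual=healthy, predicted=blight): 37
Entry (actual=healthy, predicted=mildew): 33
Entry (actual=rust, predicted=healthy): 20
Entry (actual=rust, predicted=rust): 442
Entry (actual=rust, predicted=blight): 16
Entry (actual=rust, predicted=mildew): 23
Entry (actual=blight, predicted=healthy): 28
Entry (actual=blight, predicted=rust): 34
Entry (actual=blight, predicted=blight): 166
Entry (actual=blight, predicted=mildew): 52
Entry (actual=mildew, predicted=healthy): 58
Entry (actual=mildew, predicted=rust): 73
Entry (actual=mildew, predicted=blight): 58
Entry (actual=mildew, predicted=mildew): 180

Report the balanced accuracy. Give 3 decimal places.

Balanced accuracy = mean of per-class recall.
  healthy: recall = 668/768 = 0.8698
  rust: recall = 442/501 = 0.8822
  blight: recall = 166/280 = 0.5929
  mildew: recall = 180/369 = 0.4878
Mean = (0.8698 + 0.8822 + 0.5929 + 0.4878) / 4 = 0.708

0.708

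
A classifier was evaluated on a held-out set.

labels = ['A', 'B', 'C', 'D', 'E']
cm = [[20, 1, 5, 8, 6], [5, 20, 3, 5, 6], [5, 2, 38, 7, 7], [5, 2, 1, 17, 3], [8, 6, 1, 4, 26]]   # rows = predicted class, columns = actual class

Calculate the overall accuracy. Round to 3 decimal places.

0.573

Accuracy = trace / total = (20+20+38+17+26=121) / 211 = 121/211 = 0.573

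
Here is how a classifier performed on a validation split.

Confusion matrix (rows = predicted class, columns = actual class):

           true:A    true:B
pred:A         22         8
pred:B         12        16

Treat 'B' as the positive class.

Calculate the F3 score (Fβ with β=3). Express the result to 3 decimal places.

Fβ = (1+β²)·TP / ((1+β²)·TP + β²·FN + FP), with β²=9
= 10·16 / (10·16 + 9·8 + 12) = 0.656

0.656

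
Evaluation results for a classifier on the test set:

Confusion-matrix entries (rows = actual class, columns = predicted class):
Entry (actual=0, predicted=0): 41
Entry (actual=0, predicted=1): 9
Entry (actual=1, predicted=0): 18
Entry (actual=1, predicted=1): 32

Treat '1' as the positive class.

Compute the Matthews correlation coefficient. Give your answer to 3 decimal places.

0.468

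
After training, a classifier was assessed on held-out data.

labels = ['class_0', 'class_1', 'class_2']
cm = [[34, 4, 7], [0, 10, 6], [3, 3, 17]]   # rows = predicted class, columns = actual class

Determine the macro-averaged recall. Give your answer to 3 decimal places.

Per-class recall (TP/(TP+FN)):
  class_0: TP=34, FN=0+3=3 → 34/37 = 0.9189
  class_1: TP=10, FN=4+3=7 → 10/17 = 0.5882
  class_2: TP=17, FN=7+6=13 → 17/30 = 0.5667
Macro-recall = mean = (0.9189 + 0.5882 + 0.5667) / 3 = 0.691

0.691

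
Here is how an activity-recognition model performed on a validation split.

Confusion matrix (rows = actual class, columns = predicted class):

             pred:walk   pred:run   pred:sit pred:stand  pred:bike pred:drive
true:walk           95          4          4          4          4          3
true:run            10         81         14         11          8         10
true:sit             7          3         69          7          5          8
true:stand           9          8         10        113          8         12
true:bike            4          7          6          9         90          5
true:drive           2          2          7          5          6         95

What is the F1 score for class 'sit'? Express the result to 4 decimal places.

0.6603

Take TP from the diagonal, FP from the rest of the 'sit' prediction marginal, FN from the rest of the 'sit' actual marginal.
F1 score = 2·TP/(2·TP+FP+FN).
sit: TP=69, FP=4+14+10+6+7=41, FN=7+3+7+5+8=30 → 138/209 = 0.66029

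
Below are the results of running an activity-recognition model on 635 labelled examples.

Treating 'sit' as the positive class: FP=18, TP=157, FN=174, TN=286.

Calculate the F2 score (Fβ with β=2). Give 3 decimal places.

0.524

Fβ = (1+β²)·TP / ((1+β²)·TP + β²·FN + FP), with β²=4
= 5·157 / (5·157 + 4·174 + 18) = 0.524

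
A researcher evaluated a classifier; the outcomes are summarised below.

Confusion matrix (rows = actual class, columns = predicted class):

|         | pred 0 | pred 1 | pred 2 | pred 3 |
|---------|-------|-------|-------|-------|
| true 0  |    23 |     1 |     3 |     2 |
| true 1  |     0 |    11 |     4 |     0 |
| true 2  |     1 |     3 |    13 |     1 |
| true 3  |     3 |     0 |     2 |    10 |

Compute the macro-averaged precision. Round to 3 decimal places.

Per-class precision (TP/(TP+FP)):
  0: TP=23, FP=0+1+3=4 → 23/27 = 0.8519
  1: TP=11, FP=1+3+0=4 → 11/15 = 0.7333
  2: TP=13, FP=3+4+2=9 → 13/22 = 0.5909
  3: TP=10, FP=2+0+1=3 → 10/13 = 0.7692
Macro-precision = mean = (0.8519 + 0.7333 + 0.5909 + 0.7692) / 4 = 0.736

0.736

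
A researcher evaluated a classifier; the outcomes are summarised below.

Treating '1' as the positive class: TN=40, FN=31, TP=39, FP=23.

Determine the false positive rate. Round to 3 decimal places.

0.365

FPR = FP/(FP+TN) = 23/(23+40) = 0.365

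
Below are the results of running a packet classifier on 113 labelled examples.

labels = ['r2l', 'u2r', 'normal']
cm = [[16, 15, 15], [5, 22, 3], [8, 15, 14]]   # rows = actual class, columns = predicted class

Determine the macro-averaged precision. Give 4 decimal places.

Per-class precision (TP/(TP+FP)):
  r2l: TP=16, FP=5+8=13 → 16/29 = 0.55172
  u2r: TP=22, FP=15+15=30 → 22/52 = 0.42308
  normal: TP=14, FP=15+3=18 → 14/32 = 0.43750
Macro-precision = mean = (0.55172 + 0.42308 + 0.43750) / 3 = 0.4708

0.4708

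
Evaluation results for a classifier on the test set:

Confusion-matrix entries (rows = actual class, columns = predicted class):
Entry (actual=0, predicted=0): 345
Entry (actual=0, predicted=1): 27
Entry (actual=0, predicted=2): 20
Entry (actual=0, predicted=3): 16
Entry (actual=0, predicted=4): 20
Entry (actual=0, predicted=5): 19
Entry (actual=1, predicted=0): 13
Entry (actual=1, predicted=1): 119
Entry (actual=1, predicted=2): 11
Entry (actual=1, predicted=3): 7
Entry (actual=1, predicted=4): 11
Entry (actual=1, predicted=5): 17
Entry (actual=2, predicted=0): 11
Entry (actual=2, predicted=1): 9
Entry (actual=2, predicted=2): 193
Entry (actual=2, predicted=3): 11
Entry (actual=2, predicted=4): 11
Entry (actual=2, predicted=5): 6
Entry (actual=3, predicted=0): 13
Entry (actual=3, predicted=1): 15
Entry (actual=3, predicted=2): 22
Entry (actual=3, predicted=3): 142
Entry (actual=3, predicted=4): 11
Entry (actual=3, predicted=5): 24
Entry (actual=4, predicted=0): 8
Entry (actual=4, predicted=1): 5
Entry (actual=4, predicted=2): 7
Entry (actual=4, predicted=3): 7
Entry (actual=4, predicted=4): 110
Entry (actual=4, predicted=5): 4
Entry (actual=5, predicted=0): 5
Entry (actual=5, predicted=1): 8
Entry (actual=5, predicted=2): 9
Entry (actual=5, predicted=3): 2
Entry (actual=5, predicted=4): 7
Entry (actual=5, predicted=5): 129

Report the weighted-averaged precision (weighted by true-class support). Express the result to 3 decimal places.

0.755

Per-class precision (TP/(TP+FP)):
  0: TP=345, FP=13+11+13+8+5=50 → 345/395 = 0.8734
  1: TP=119, FP=27+9+15+5+8=64 → 119/183 = 0.6503
  2: TP=193, FP=20+11+22+7+9=69 → 193/262 = 0.7366
  3: TP=142, FP=16+7+11+7+2=43 → 142/185 = 0.7676
  4: TP=110, FP=20+11+11+11+7=60 → 110/170 = 0.6471
  5: TP=129, FP=19+17+6+24+4=70 → 129/199 = 0.6482
Weighted-precision = Σ (supportᵢ/N)·precisionᵢ with N=1394: (447/1394)·0.8734 + (178/1394)·0.6503 + (241/1394)·0.7366 + (227/1394)·0.7676 + (141/1394)·0.6471 + (160/1394)·0.6482 = 0.755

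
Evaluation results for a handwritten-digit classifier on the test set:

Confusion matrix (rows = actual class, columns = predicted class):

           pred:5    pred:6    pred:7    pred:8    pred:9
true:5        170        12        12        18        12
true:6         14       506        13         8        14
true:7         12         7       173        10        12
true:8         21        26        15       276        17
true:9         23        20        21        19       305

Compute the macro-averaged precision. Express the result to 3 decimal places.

0.803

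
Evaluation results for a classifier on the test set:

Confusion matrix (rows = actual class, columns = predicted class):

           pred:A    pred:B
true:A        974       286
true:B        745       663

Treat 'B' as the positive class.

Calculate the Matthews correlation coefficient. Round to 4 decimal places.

0.2543

MCC = (TP·TN − FP·FN) / √((TP+FP)(TP+FN)(TN+FP)(TN+FN))
Numerator = 663·974 − 286·745 = 432692
Denominator = √(949·1408·1260·1719) = √2894111700480 = 1701208.8938
MCC = 432692 / 1701208.8938 = 0.2543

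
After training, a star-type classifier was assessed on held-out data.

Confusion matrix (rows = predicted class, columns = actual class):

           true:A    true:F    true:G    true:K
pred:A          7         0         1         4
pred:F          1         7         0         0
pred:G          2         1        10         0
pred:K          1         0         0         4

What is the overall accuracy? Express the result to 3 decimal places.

0.737

Accuracy = trace / total = (7+7+10+4=28) / 38 = 28/38 = 0.737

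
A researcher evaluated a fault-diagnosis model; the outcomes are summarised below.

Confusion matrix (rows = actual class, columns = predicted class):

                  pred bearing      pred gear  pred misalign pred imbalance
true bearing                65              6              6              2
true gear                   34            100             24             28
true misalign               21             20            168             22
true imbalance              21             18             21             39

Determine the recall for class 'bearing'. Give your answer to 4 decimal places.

0.8228

One-vs-rest for 'bearing': TP = diagonal; FP = other classes predicted 'bearing'; FN = 'bearing' predicted as other.
recall = TP/(TP+FN).
bearing: TP=65, FN=6+6+2=14 → 65/79 = 0.82278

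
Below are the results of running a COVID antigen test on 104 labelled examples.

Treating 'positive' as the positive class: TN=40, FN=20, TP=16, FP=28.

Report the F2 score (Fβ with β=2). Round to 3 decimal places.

0.426

Fβ = (1+β²)·TP / ((1+β²)·TP + β²·FN + FP), with β²=4
= 5·16 / (5·16 + 4·20 + 28) = 0.426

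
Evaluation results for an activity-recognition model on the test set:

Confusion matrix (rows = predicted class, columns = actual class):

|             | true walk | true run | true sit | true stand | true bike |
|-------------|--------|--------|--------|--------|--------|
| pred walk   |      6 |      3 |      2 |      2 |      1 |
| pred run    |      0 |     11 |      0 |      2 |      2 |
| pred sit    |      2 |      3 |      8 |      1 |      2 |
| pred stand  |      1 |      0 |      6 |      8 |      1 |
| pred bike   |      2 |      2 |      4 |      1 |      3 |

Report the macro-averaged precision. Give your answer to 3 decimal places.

0.482

Per-class precision (TP/(TP+FP)):
  walk: TP=6, FP=3+2+2+1=8 → 6/14 = 0.4286
  run: TP=11, FP=0+0+2+2=4 → 11/15 = 0.7333
  sit: TP=8, FP=2+3+1+2=8 → 8/16 = 0.5000
  stand: TP=8, FP=1+0+6+1=8 → 8/16 = 0.5000
  bike: TP=3, FP=2+2+4+1=9 → 3/12 = 0.2500
Macro-precision = mean = (0.4286 + 0.7333 + 0.5000 + 0.5000 + 0.2500) / 5 = 0.482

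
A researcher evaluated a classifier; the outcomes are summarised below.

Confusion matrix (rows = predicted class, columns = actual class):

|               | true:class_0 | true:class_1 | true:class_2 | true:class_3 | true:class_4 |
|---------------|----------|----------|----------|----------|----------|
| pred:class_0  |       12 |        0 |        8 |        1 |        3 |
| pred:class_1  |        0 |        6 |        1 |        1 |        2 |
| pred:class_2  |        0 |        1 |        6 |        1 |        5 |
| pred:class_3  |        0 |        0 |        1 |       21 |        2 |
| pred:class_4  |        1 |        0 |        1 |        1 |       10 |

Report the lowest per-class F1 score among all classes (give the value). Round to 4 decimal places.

0.4000

Per-class F1 score (2·TP/(2·TP+FP+FN)):
  class_0: TP=12, FP=0+8+1+3=12, FN=0+0+0+1=1 → 24/37 = 0.64865
  class_1: TP=6, FP=0+1+1+2=4, FN=0+1+0+0=1 → 12/17 = 0.70588
  class_2: TP=6, FP=0+1+1+5=7, FN=8+1+1+1=11 → 12/30 = 0.40000
  class_3: TP=21, FP=0+0+1+2=3, FN=1+1+1+1=4 → 42/49 = 0.85714
  class_4: TP=10, FP=1+0+1+1=3, FN=3+2+5+2=12 → 20/35 = 0.57143
Lowest is class 'class_2' with F1 score = 0.4000.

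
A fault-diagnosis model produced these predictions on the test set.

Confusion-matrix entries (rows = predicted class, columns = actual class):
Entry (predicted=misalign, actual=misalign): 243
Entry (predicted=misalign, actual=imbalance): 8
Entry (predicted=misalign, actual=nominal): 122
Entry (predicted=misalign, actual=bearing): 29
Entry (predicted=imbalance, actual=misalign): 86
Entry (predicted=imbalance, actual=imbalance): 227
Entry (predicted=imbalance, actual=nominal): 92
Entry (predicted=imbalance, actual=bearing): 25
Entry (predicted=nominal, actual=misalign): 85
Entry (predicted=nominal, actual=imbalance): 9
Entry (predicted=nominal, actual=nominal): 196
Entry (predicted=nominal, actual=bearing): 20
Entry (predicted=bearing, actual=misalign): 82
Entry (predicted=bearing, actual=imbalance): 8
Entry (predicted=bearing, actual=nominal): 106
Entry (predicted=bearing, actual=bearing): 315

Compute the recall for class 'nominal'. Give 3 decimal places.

0.380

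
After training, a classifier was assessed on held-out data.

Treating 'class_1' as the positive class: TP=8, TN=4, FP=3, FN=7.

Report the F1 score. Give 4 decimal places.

Precision = TP/(TP+FP) = 8/11 = 0.7273
Recall = TP/(TP+FN) = 8/15 = 0.5333
F1 = 2·TP/(2·TP+FP+FN) = 16/26 = 0.6154

0.6154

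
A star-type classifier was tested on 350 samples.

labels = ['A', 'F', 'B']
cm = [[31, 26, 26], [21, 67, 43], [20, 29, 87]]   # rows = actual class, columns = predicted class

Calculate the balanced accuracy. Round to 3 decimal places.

0.508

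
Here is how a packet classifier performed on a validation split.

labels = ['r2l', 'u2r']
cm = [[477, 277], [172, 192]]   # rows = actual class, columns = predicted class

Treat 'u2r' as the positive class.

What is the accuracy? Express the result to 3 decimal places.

Accuracy = (TP+TN)/N = (192+477)/1118 = 0.598

0.598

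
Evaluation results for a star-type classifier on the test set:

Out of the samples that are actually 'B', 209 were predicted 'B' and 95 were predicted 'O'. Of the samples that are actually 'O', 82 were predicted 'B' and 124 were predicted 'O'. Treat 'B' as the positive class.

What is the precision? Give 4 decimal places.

Precision = TP/(TP+FP) = 209/(209+82) = 209/291 = 0.7182

0.7182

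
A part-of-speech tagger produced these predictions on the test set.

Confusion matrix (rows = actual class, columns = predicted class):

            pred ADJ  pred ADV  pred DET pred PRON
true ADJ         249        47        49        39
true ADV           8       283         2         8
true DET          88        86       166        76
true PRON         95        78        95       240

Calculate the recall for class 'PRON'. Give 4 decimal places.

0.4724

recall = TP/(TP+FN).
PRON: TP=240, FN=95+78+95=268 → 240/508 = 0.47244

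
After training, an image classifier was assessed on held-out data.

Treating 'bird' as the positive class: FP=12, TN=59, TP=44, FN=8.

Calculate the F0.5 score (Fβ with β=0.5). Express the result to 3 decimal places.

0.797

Fβ = (1+β²)·TP / ((1+β²)·TP + β²·FN + FP), with β²=1/4
= 1.25·44 / (1.25·44 + 0.25·8 + 12) = 0.797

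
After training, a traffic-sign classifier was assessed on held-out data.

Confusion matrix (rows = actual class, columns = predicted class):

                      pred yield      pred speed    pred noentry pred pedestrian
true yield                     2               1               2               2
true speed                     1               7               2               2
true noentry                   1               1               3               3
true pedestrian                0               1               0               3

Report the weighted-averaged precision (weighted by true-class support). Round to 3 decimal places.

Per-class precision (TP/(TP+FP)):
  yield: TP=2, FP=1+1+0=2 → 2/4 = 0.5000
  speed: TP=7, FP=1+1+1=3 → 7/10 = 0.7000
  noentry: TP=3, FP=2+2+0=4 → 3/7 = 0.4286
  pedestrian: TP=3, FP=2+2+3=7 → 3/10 = 0.3000
Weighted-precision = Σ (supportᵢ/N)·precisionᵢ with N=31: (7/31)·0.5000 + (12/31)·0.7000 + (8/31)·0.4286 + (4/31)·0.3000 = 0.533

0.533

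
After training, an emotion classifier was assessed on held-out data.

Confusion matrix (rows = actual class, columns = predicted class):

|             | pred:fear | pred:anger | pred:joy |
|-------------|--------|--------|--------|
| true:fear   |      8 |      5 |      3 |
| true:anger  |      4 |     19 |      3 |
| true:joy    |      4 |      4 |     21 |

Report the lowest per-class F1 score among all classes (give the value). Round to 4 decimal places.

0.5000

Per-class F1 score (2·TP/(2·TP+FP+FN)):
  fear: TP=8, FP=4+4=8, FN=5+3=8 → 16/32 = 0.50000
  anger: TP=19, FP=5+4=9, FN=4+3=7 → 38/54 = 0.70370
  joy: TP=21, FP=3+3=6, FN=4+4=8 → 42/56 = 0.75000
Lowest is class 'fear' with F1 score = 0.5000.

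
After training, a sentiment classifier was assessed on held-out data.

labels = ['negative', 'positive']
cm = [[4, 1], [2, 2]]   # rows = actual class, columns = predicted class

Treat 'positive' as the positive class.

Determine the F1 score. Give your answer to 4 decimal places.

0.5714

Precision = TP/(TP+FP) = 2/3 = 0.6667
Recall = TP/(TP+FN) = 2/4 = 0.5000
F1 = 2·TP/(2·TP+FP+FN) = 4/7 = 0.5714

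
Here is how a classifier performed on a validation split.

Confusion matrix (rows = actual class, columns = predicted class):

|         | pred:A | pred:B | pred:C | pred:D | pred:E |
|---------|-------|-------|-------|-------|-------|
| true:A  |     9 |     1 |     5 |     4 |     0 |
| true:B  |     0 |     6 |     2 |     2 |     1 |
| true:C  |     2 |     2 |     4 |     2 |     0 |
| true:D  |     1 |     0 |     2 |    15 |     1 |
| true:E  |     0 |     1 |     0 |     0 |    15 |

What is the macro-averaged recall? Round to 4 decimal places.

Per-class recall (TP/(TP+FN)):
  A: TP=9, FN=1+5+4+0=10 → 9/19 = 0.47368
  B: TP=6, FN=0+2+2+1=5 → 6/11 = 0.54545
  C: TP=4, FN=2+2+2+0=6 → 4/10 = 0.40000
  D: TP=15, FN=1+0+2+1=4 → 15/19 = 0.78947
  E: TP=15, FN=0+1+0+0=1 → 15/16 = 0.93750
Macro-recall = mean = (0.47368 + 0.54545 + 0.40000 + 0.78947 + 0.93750) / 5 = 0.6292

0.6292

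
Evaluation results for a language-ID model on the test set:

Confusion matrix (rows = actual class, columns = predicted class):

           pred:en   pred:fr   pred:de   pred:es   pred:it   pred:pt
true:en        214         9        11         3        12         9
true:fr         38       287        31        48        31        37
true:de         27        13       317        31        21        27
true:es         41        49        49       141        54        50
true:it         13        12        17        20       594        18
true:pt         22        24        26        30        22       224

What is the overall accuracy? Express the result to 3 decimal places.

0.691

Accuracy = trace / total = (214+287+317+141+594+224=1777) / 2572 = 1777/2572 = 0.691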